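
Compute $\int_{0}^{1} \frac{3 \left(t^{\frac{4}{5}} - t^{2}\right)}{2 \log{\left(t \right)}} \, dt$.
$\log{\left(\frac{3 \sqrt{15}}{25} \right)}$

Introduce a parameter $a$ in the exponent: let $I(a) = \int_{0}^{1} \frac{3 \left(- t^{2} + t^{a}\right)}{2 \log{\left(t \right)}} \, dt$.

Since $\dfrac{\partial}{\partial a}\,t^{a} = t^{a} \ln t$, the $\ln t$ in the denominator cancels and
$$\frac{dI}{da} = \int_{0}^{1} \frac{3}{2} t^{a} \, dt = \frac{3}{2} \left[\frac{t^{a+1}}{a+1}\right]_0^1 = \frac{3}{2 \left(a + 1\right)}.$$

Integrating with respect to $a$ gives $I(a) = \frac{3 \log{\left(a + 1 \right)}}{2} - \frac{3 \log{\left(3 \right)}}{2} + C$.

At $a = 2$ the integrand is identically $0$, so $I(2) = 0$. The closed form gives $0$, hence $C = 0$.

Setting $a = \frac{4}{5}$:
$$I = \log{\left(\frac{3 \sqrt{15}}{25} \right)}.$$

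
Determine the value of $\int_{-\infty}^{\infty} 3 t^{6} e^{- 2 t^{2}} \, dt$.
$\frac{45 \sqrt{2} \sqrt{\pi}}{128}$

Start from the elementary integral
$$J(a) = \int_{-\infty}^{\infty} 3 e^{- a t^{2}} \, dt = \frac{3 \sqrt{\pi}}{\sqrt{a}}.$$

Differentiating under the integral sign brings down a factor of $(-t^2)$:
$$\frac{dJ}{da} = \int_{-\infty}^{\infty} - 3 t^{2} e^{- a t^{2}} \, dt = - \frac{3 \sqrt{\pi}}{2 a^{\frac{3}{2}}}.$$

Repeating $3$ times in total — each differentiation brings down another $(-t^2)$ — gives
$$\frac{d^{3}J}{da^{3}} = \int_{-\infty}^{\infty} - 3 t^{6} e^{- a t^{2}} \, dt = - \frac{45 \sqrt{\pi}}{8 a^{\frac{7}{2}}},$$
and the integrand here is $(-1)^{3}$ times the target integrand, so $I = (-1)^{3}\,\frac{d^{3}J}{da^{3}} = \frac{45 \sqrt{\pi}}{8 a^{\frac{7}{2}}}$.

Setting $a = 2$:
$$I = \frac{45 \sqrt{2} \sqrt{\pi}}{128}.$$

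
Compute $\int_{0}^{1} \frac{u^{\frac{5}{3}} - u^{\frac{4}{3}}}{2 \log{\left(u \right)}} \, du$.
$\log{\left(\frac{2 \sqrt{14}}{7} \right)}$

Introduce a parameter $a$ in the exponent: let $I(a) = \int_{0}^{1} \frac{- u^{\frac{4}{3}} + u^{a}}{2 \log{\left(u \right)}} \, du$.

Since $\dfrac{\partial}{\partial a}\,u^{a} = u^{a} \ln u$, the $\ln u$ in the denominator cancels and
$$\frac{dI}{da} = \int_{0}^{1} \frac{1}{2} u^{a} \, du = \frac{1}{2} \left[\frac{u^{a+1}}{a+1}\right]_0^1 = \frac{1}{2 \left(a + 1\right)}.$$

Integrating with respect to $a$ gives $I(a) = \log{\left(\frac{\sqrt{21} \sqrt{a + 1}}{7} \right)} + C$.

At $a = \frac{4}{3}$ the integrand is identically $0$, so $I(\frac{4}{3}) = 0$. The closed form gives $0$, hence $C = 0$.

Setting $a = \frac{5}{3}$:
$$I = \log{\left(\frac{2 \sqrt{14}}{7} \right)}.$$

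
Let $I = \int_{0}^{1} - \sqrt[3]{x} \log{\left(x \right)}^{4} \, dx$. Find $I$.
$- \frac{729}{128}$

Consider the simpler parametrised integral
$$J(a) = \int_{0}^{1} - x^{a} \, dx = - \frac{1}{a + 1}.$$

Differentiating under the integral sign brings down a factor of $\ln x$:
$$\frac{dJ}{da} = \int_{0}^{1} - x^{a} \log{\left(x \right)} \, dx = \frac{1}{\left(a + 1\right)^{2}}.$$

Repeating $4$ times in total — each differentiation brings down another $\ln x$ — gives
$$\frac{d^{4}J}{da^{4}} = \int_{0}^{1} - x^{a} \log{\left(x \right)}^{4} \, dx = - \frac{24}{\left(a + 1\right)^{5}},$$
and the integrand here is exactly the target integrand, so $I = - \frac{24}{\left(a + 1\right)^{5}}$.

Setting $a = \frac{1}{3}$:
$$I = - \frac{729}{128}.$$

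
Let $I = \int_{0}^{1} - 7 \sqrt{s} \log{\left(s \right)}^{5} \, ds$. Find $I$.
$\frac{17920}{243}$

Start from the elementary integral
$$J(a) = \int_{0}^{1} - 7 s^{a} \, ds = - \frac{7}{a + 1}.$$

Differentiating under the integral sign brings down a factor of $\ln s$:
$$\frac{dJ}{da} = \int_{0}^{1} - 7 s^{a} \log{\left(s \right)} \, ds = \frac{7}{\left(a + 1\right)^{2}}.$$

Repeating $5$ times in total — each differentiation brings down another $\ln s$ — gives
$$\frac{d^{5}J}{da^{5}} = \int_{0}^{1} - 7 s^{a} \log{\left(s \right)}^{5} \, ds = \frac{840}{\left(a + 1\right)^{6}},$$
and the integrand here is exactly the target integrand, so $I = \frac{840}{\left(a + 1\right)^{6}}$.

Setting $a = \frac{1}{2}$:
$$I = \frac{17920}{243}.$$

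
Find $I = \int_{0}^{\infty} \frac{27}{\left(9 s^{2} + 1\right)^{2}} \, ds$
$\frac{9 \pi}{4}$

Recall the elementary integral
$$J(a) = \int_{0}^{\infty} \frac{1}{3 \left(a^{2} + s^{2}\right)} \, ds = \frac{\pi}{6 a}.$$

Differentiating under the integral sign with respect to $a$,
$$\frac{dJ}{da} = \int_{0}^{\infty} - \frac{2 a}{3 \left(a^{2} + s^{2}\right)^{2}} \, ds = - \frac{\pi}{6 a^{2}},$$
so $\int_{0}^{\infty} \frac{1}{3 \left(a^{2} + s^{2}\right)^{2}} \, ds = \frac{\pi}{12 a^{3}}$.

Setting $a = \frac{1}{3}$:
$$I = \frac{9 \pi}{4}.$$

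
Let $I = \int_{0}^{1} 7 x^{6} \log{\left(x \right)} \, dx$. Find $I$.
$- \frac{1}{7}$

Begin with the known integral
$$J(a) = \int_{0}^{1} 7 x^{a} \, dx = \frac{7}{a + 1}.$$

Differentiating under the integral sign brings down a factor of $\ln x$:
$$\frac{dJ}{da} = \int_{0}^{1} 7 x^{a} \log{\left(x \right)} \, dx = - \frac{7}{\left(a + 1\right)^{2}}.$$

The integral on the left is $I$, so $I = - \frac{7}{\left(a + 1\right)^{2}}$.

Setting $a = 6$:
$$I = - \frac{1}{7}.$$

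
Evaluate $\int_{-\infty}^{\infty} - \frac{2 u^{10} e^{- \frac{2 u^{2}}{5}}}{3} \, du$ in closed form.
$- \frac{984375 \sqrt{10} \sqrt{\pi}}{1024}$

Start from the elementary integral
$$J(a) = \int_{-\infty}^{\infty} - \frac{2 e^{- a u^{2}}}{3} \, du = - \frac{2 \sqrt{\pi}}{3 \sqrt{a}}.$$

Differentiating under the integral sign brings down a factor of $(-u^2)$:
$$\frac{dJ}{da} = \int_{-\infty}^{\infty} \frac{2 u^{2} e^{- a u^{2}}}{3} \, du = \frac{\sqrt{\pi}}{3 a^{\frac{3}{2}}}.$$

Repeating $5$ times in total — each differentiation brings down another $(-u^2)$ — gives
$$\frac{d^{5}J}{da^{5}} = \int_{-\infty}^{\infty} \frac{2 u^{10} e^{- a u^{2}}}{3} \, du = \frac{315 \sqrt{\pi}}{16 a^{\frac{11}{2}}},$$
and the integrand here is $(-1)^{5}$ times the target integrand, so $I = (-1)^{5}\,\frac{d^{5}J}{da^{5}} = - \frac{315 \sqrt{\pi}}{16 a^{\frac{11}{2}}}$.

Setting $a = \frac{2}{5}$:
$$I = - \frac{984375 \sqrt{10} \sqrt{\pi}}{1024}.$$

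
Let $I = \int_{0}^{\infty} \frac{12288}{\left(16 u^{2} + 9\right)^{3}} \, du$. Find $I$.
$\frac{64 \pi}{27}$

Begin with the known result
$$J(a) = \int_{0}^{\infty} \frac{3}{a^{2} + u^{2}} \, du = \frac{3 \pi}{2 a}.$$

Differentiating under the integral sign with respect to $a$,
$$\frac{dJ}{da} = \int_{0}^{\infty} - \frac{6 a}{\left(a^{2} + u^{2}\right)^{2}} \, du = - \frac{3 \pi}{2 a^{2}},$$
so $\int_{0}^{\infty} \frac{3}{\left(a^{2} + u^{2}\right)^{2}} \, du = \frac{3 \pi}{4 a^{3}}$.

Repeating — each differentiation of $1/(u^2+a^2)^j$ produces $-2ja/(u^2+a^2)^{j+1}$ — and dividing through by $-2ja$ at each step yields, after $2$ differentiations in total,
$$\int_{0}^{\infty} \frac{3}{\left(a^{2} + u^{2}\right)^{3}} \, du = \frac{9 \pi}{16 a^{5}}.$$

Setting $a = \frac{3}{4}$:
$$I = \frac{64 \pi}{27}.$$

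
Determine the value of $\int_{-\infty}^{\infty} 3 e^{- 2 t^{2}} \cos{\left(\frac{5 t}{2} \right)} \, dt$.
$\frac{3 \sqrt{2} \sqrt{\pi}}{2 e^{\frac{25}{32}}}$

Treat the cosine frequency as a parameter and define $I(b) = \int_{-\infty}^{\infty} 3 e^{- 2 t^{2}} \cos{\left(b t \right)} \, dt$.

Differentiating under the integral sign,
$$I'(b) = \int_{-\infty}^{\infty} - 3 t e^{- 2 t^{2}} \sin{\left(b t \right)} \, dt.$$

Integrate $\int_{-\infty}^{\infty} t \sin(b t)\, e^{- 2 t^{2}}\, dt$ by parts with $u = \sin(b t)$ and $dv = t\, e^{- 2 t^{2}}\, dt$, giving $v = - \frac{e^{- 2 t^{2}}}{4}$. The boundary term vanishes and
$$\int_{-\infty}^{\infty} t \sin(b t)\, e^{- 2 t^{2}}\, dt = \frac{b}{4} \int_{-\infty}^{\infty} \cos(b t)\, e^{- 2 t^{2}}\, dt,$$
so $I'(b) = - \frac{b}{4}\, I(b)$.

This is a separable first-order ODE; solving with the initial condition $I(0) = \int_{-\infty}^{\infty} 3 e^{- 2 t^{2}}\,dt = \frac{3 \sqrt{2} \sqrt{\pi}}{2}$ gives
$$I(b) = \frac{3 \sqrt{2} \sqrt{\pi} e^{- \frac{b^{2}}{8}}}{2}.$$

Setting $b = \frac{5}{2}$:
$$I = \frac{3 \sqrt{2} \sqrt{\pi}}{2 e^{\frac{25}{32}}}.$$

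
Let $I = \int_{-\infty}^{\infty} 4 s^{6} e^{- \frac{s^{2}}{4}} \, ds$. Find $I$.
$960 \sqrt{\pi}$

Start from the elementary integral
$$J(a) = \int_{-\infty}^{\infty} 4 e^{- a s^{2}} \, ds = \frac{4 \sqrt{\pi}}{\sqrt{a}}.$$

Differentiating under the integral sign brings down a factor of $(-s^2)$:
$$\frac{dJ}{da} = \int_{-\infty}^{\infty} - 4 s^{2} e^{- a s^{2}} \, ds = - \frac{2 \sqrt{\pi}}{a^{\frac{3}{2}}}.$$

Repeating $3$ times in total — each differentiation brings down another $(-s^2)$ — gives
$$\frac{d^{3}J}{da^{3}} = \int_{-\infty}^{\infty} - 4 s^{6} e^{- a s^{2}} \, ds = - \frac{15 \sqrt{\pi}}{2 a^{\frac{7}{2}}},$$
and the integrand here is $(-1)^{3}$ times the target integrand, so $I = (-1)^{3}\,\frac{d^{3}J}{da^{3}} = \frac{15 \sqrt{\pi}}{2 a^{\frac{7}{2}}}$.

Setting $a = \frac{1}{4}$:
$$I = 960 \sqrt{\pi}.$$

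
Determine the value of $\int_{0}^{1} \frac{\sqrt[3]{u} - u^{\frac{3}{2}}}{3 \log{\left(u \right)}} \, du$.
$- \frac{\log{\left(15 \right)}}{3} + \log{\left(2 \right)}$

Consider the one-parameter family: let $I(a) = \int_{0}^{1} \frac{\sqrt[3]{u} - u^{a}}{3 \log{\left(u \right)}} \, du$.

Since $\dfrac{\partial}{\partial a}\,u^{a} = u^{a} \ln u$, the $\ln u$ in the denominator cancels and
$$\frac{dI}{da} = \int_{0}^{1} - \frac{1}{3} u^{a} \, du = - \frac{1}{3} \left[\frac{u^{a+1}}{a+1}\right]_0^1 = - \frac{1}{3 a + 3}.$$

Integrating with respect to $a$ gives $I(a) = - \frac{\log{\left(a + 1 \right)}}{3} - \frac{\log{\left(6 \right)}}{3} + \log{\left(2 \right)} + C$.

At $a = \frac{1}{3}$ the integrand is identically $0$, so $I(\frac{1}{3}) = 0$. The closed form gives $0$, hence $C = 0$.

Setting $a = \frac{3}{2}$:
$$I = - \frac{\log{\left(15 \right)}}{3} + \log{\left(2 \right)}.$$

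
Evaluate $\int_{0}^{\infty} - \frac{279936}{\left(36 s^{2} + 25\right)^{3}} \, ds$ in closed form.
$- \frac{8748 \pi}{3125}$

Recall the elementary integral
$$J(a) = \int_{0}^{\infty} - \frac{6}{a^{2} + s^{2}} \, ds = - \frac{3 \pi}{a}.$$

Differentiating under the integral sign with respect to $a$,
$$\frac{dJ}{da} = \int_{0}^{\infty} \frac{12 a}{\left(a^{2} + s^{2}\right)^{2}} \, ds = \frac{3 \pi}{a^{2}},$$
so $\int_{0}^{\infty} - \frac{6}{\left(a^{2} + s^{2}\right)^{2}} \, ds = - \frac{3 \pi}{2 a^{3}}$.

Repeating — each differentiation of $1/(s^2+a^2)^j$ produces $-2ja/(s^2+a^2)^{j+1}$ — and dividing through by $-2ja$ at each step yields, after $2$ differentiations in total,
$$\int_{0}^{\infty} - \frac{6}{\left(a^{2} + s^{2}\right)^{3}} \, ds = - \frac{9 \pi}{8 a^{5}}.$$

Setting $a = \frac{5}{6}$:
$$I = - \frac{8748 \pi}{3125}.$$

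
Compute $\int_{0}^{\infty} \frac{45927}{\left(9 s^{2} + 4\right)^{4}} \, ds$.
$\frac{76545 \pi}{4096}$

Recall the elementary integral
$$J(a) = \int_{0}^{\infty} \frac{7}{a^{2} + s^{2}} \, ds = \frac{7 \pi}{2 a}.$$

Differentiating under the integral sign with respect to $a$,
$$\frac{dJ}{da} = \int_{0}^{\infty} - \frac{14 a}{\left(a^{2} + s^{2}\right)^{2}} \, ds = - \frac{7 \pi}{2 a^{2}},$$
so $\int_{0}^{\infty} \frac{7}{\left(a^{2} + s^{2}\right)^{2}} \, ds = \frac{7 \pi}{4 a^{3}}$.

Repeating — each differentiation of $1/(s^2+a^2)^j$ produces $-2ja/(s^2+a^2)^{j+1}$ — and dividing through by $-2ja$ at each step yields, after $3$ differentiations in total,
$$\int_{0}^{\infty} \frac{7}{\left(a^{2} + s^{2}\right)^{4}} \, ds = \frac{35 \pi}{32 a^{7}}.$$

Setting $a = \frac{2}{3}$:
$$I = \frac{76545 \pi}{4096}.$$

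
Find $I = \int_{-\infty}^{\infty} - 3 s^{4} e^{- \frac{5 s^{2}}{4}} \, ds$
$- \frac{72 \sqrt{5} \sqrt{\pi}}{125}$

Start from the elementary integral
$$J(a) = \int_{-\infty}^{\infty} - 3 e^{- a s^{2}} \, ds = - \frac{3 \sqrt{\pi}}{\sqrt{a}}.$$

Differentiating under the integral sign brings down a factor of $(-s^2)$:
$$\frac{dJ}{da} = \int_{-\infty}^{\infty} 3 s^{2} e^{- a s^{2}} \, ds = \frac{3 \sqrt{\pi}}{2 a^{\frac{3}{2}}}.$$

Repeating twice in total — each differentiation brings down another $(-s^2)$ — gives
$$\frac{d^{2}J}{da^{2}} = \int_{-\infty}^{\infty} - 3 s^{4} e^{- a s^{2}} \, ds = - \frac{9 \sqrt{\pi}}{4 a^{\frac{5}{2}}},$$
and the integrand here is exactly the target integrand, so $I = - \frac{9 \sqrt{\pi}}{4 a^{\frac{5}{2}}}$.

Setting $a = \frac{5}{4}$:
$$I = - \frac{72 \sqrt{5} \sqrt{\pi}}{125}.$$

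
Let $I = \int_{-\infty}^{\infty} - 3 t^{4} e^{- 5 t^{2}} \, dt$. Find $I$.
$- \frac{9 \sqrt{5} \sqrt{\pi}}{500}$

Begin with the known integral
$$J(a) = \int_{-\infty}^{\infty} - 3 e^{- a t^{2}} \, dt = - \frac{3 \sqrt{\pi}}{\sqrt{a}}.$$

Differentiating under the integral sign brings down a factor of $(-t^2)$:
$$\frac{dJ}{da} = \int_{-\infty}^{\infty} 3 t^{2} e^{- a t^{2}} \, dt = \frac{3 \sqrt{\pi}}{2 a^{\frac{3}{2}}}.$$

Repeating twice in total — each differentiation brings down another $(-t^2)$ — gives
$$\frac{d^{2}J}{da^{2}} = \int_{-\infty}^{\infty} - 3 t^{4} e^{- a t^{2}} \, dt = - \frac{9 \sqrt{\pi}}{4 a^{\frac{5}{2}}},$$
and the integrand here is exactly the target integrand, so $I = - \frac{9 \sqrt{\pi}}{4 a^{\frac{5}{2}}}$.

Setting $a = 5$:
$$I = - \frac{9 \sqrt{5} \sqrt{\pi}}{500}.$$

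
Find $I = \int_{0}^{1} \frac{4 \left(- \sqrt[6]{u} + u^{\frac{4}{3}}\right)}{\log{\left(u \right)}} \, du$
$\log{\left(16 \right)}$

Introduce a parameter $a$ in the exponent: let $I(a) = \int_{0}^{1} \frac{4 \left(u^{\frac{4}{3}} - u^{a}\right)}{\log{\left(u \right)}} \, du$.

Since $\dfrac{\partial}{\partial a}\,u^{a} = u^{a} \ln u$, the $\ln u$ in the denominator cancels and
$$\frac{dI}{da} = \int_{0}^{1} -4 u^{a} \, du = -4 \left[\frac{u^{a+1}}{a+1}\right]_0^1 = - \frac{4}{a + 1}.$$

Integrating with respect to $a$ gives $I(a) = - \log{\left(\frac{81 \left(a + 1\right)^{4}}{2401} \right)} + C$.

At $a = \frac{4}{3}$ the integrand is identically $0$, so $I(\frac{4}{3}) = 0$. The closed form gives $0$, hence $C = 0$.

Setting $a = \frac{1}{6}$:
$$I = \log{\left(16 \right)}.$$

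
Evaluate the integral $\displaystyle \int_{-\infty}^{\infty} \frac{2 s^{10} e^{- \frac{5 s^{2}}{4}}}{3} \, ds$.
$\frac{8064 \sqrt{5} \sqrt{\pi}}{3125}$

Consider the simpler parametrised integral
$$J(a) = \int_{-\infty}^{\infty} \frac{2 e^{- a s^{2}}}{3} \, ds = \frac{2 \sqrt{\pi}}{3 \sqrt{a}}.$$

Differentiating under the integral sign brings down a factor of $(-s^2)$:
$$\frac{dJ}{da} = \int_{-\infty}^{\infty} - \frac{2 s^{2} e^{- a s^{2}}}{3} \, ds = - \frac{\sqrt{\pi}}{3 a^{\frac{3}{2}}}.$$

Repeating $5$ times in total — each differentiation brings down another $(-s^2)$ — gives
$$\frac{d^{5}J}{da^{5}} = \int_{-\infty}^{\infty} - \frac{2 s^{10} e^{- a s^{2}}}{3} \, ds = - \frac{315 \sqrt{\pi}}{16 a^{\frac{11}{2}}},$$
and the integrand here is $(-1)^{5}$ times the target integrand, so $I = (-1)^{5}\,\frac{d^{5}J}{da^{5}} = \frac{315 \sqrt{\pi}}{16 a^{\frac{11}{2}}}$.

Setting $a = \frac{5}{4}$:
$$I = \frac{8064 \sqrt{5} \sqrt{\pi}}{3125}.$$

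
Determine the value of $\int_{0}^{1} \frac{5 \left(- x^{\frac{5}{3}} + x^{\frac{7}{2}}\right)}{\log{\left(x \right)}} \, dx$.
$- \log{\left(\frac{1048576}{14348907} \right)}$

Replace the exponent $\frac{5}{3}$ by a parameter $a$: let $I(a) = \int_{0}^{1} \frac{5 \left(x^{\frac{7}{2}} - x^{a}\right)}{\log{\left(x \right)}} \, dx$.

Since $\dfrac{\partial}{\partial a}\,x^{a} = x^{a} \ln x$, the $\ln x$ in the denominator cancels and
$$\frac{dI}{da} = \int_{0}^{1} -5 x^{a} \, dx = -5 \left[\frac{x^{a+1}}{a+1}\right]_0^1 = - \frac{5}{a + 1}.$$

Integrating with respect to $a$ gives $I(a) = - \log{\left(\frac{32 \left(a + 1\right)^{5}}{59049} \right)} + C$.

At $a = \frac{7}{2}$ the integrand is identically $0$, so $I(\frac{7}{2}) = 0$. The closed form gives $0$, hence $C = 0$.

Setting $a = \frac{5}{3}$:
$$I = - \log{\left(\frac{1048576}{14348907} \right)}.$$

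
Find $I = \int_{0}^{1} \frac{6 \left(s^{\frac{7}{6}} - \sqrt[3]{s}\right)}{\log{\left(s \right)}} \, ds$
$\log{\left(\frac{4826809}{262144} \right)}$

Replace the exponent $\frac{7}{6}$ by a parameter $a$: let $I(a) = \int_{0}^{1} \frac{6 \left(- \sqrt[3]{s} + s^{a}\right)}{\log{\left(s \right)}} \, ds$.

Since $\dfrac{\partial}{\partial a}\,s^{a} = s^{a} \ln s$, the $\ln s$ in the denominator cancels and
$$\frac{dI}{da} = \int_{0}^{1} 6 s^{a} \, ds = 6 \left[\frac{s^{a+1}}{a+1}\right]_0^1 = \frac{6}{a + 1}.$$

Integrating with respect to $a$ gives $I(a) = \log{\left(\frac{729 \left(a + 1\right)^{6}}{4096} \right)} + C$.

At $a = \frac{1}{3}$ the integrand is identically $0$, so $I(\frac{1}{3}) = 0$. The closed form gives $0$, hence $C = 0$.

Setting $a = \frac{7}{6}$:
$$I = \log{\left(\frac{4826809}{262144} \right)}.$$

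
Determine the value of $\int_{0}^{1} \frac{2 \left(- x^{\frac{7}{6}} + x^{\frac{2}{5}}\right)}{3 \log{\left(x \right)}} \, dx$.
$- \frac{2 \log{\left(65 \right)}}{3} + \frac{2 \log{\left(42 \right)}}{3}$

Consider the one-parameter family: let $I(a) = \int_{0}^{1} \frac{2 \left(- x^{\frac{7}{6}} + x^{a}\right)}{3 \log{\left(x \right)}} \, dx$.

Since $\dfrac{\partial}{\partial a}\,x^{a} = x^{a} \ln x$, the $\ln x$ in the denominator cancels and
$$\frac{dI}{da} = \int_{0}^{1} \frac{2}{3} x^{a} \, dx = \frac{2}{3} \left[\frac{x^{a+1}}{a+1}\right]_0^1 = \frac{2}{3 \left(a + 1\right)}.$$

Integrating with respect to $a$ gives $I(a) = \log{\left(\frac{\sqrt[3]{13} \cdot 6^{\frac{2}{3}} \left(a + 1\right)^{\frac{2}{3}}}{13} \right)} + C$.

At $a = \frac{7}{6}$ the integrand is identically $0$, so $I(\frac{7}{6}) = 0$. The closed form gives $0$, hence $C = 0$.

Setting $a = \frac{2}{5}$:
$$I = - \frac{2 \log{\left(65 \right)}}{3} + \frac{2 \log{\left(42 \right)}}{3}.$$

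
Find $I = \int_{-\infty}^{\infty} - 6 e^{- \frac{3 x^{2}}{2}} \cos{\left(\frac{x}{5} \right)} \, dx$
$- \frac{2 \sqrt{6} \sqrt{\pi}}{e^{\frac{1}{150}}}$

Let $b$ denote the cosine frequency and define $I(b) = \int_{-\infty}^{\infty} - 6 e^{- \frac{3 x^{2}}{2}} \cos{\left(b x \right)} \, dx$.

Differentiating under the integral sign,
$$I'(b) = \int_{-\infty}^{\infty} 6 x e^{- \frac{3 x^{2}}{2}} \sin{\left(b x \right)} \, dx.$$

Integrate $\int_{-\infty}^{\infty} x \sin(b x)\, e^{- \frac{3 x^{2}}{2}}\, dx$ by parts with $u = \sin(b x)$ and $dv = x\, e^{- \frac{3 x^{2}}{2}}\, dx$, giving $v = - \frac{e^{- \frac{3 x^{2}}{2}}}{3}$. The boundary term vanishes and
$$\int_{-\infty}^{\infty} x \sin(b x)\, e^{- \frac{3 x^{2}}{2}}\, dx = \frac{b}{3} \int_{-\infty}^{\infty} \cos(b x)\, e^{- \frac{3 x^{2}}{2}}\, dx,$$
so $I'(b) = - \frac{b}{3}\, I(b)$.

This is a separable first-order ODE; solving with the initial condition $I(0) = \int_{-\infty}^{\infty} - 6 e^{- \frac{3 x^{2}}{2}}\,dx = - 2 \sqrt{6} \sqrt{\pi}$ gives
$$I(b) = - 2 \sqrt{6} \sqrt{\pi} e^{- \frac{b^{2}}{6}}.$$

Setting $b = \frac{1}{5}$:
$$I = - \frac{2 \sqrt{6} \sqrt{\pi}}{e^{\frac{1}{150}}}.$$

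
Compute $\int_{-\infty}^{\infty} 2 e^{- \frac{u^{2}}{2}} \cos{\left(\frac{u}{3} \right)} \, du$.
$\frac{2 \sqrt{2} \sqrt{\pi}}{e^{\frac{1}{18}}}$

Let $b$ denote the cosine frequency and define $I(b) = \int_{-\infty}^{\infty} 2 e^{- \frac{u^{2}}{2}} \cos{\left(b u \right)} \, du$.

Differentiating under the integral sign,
$$I'(b) = \int_{-\infty}^{\infty} - 2 u e^{- \frac{u^{2}}{2}} \sin{\left(b u \right)} \, du.$$

Integrate $\int_{-\infty}^{\infty} u \sin(b u)\, e^{- \frac{u^{2}}{2}}\, du$ by parts with $w = \sin(b u)$ and $dv = u\, e^{- \frac{u^{2}}{2}}\, du$, giving $v = - e^{- \frac{u^{2}}{2}}$. The boundary term vanishes and
$$\int_{-\infty}^{\infty} u \sin(b u)\, e^{- \frac{u^{2}}{2}}\, du = b \int_{-\infty}^{\infty} \cos(b u)\, e^{- \frac{u^{2}}{2}}\, du,$$
so $I'(b) = - b\, I(b)$.

This is a separable first-order ODE; solving with the initial condition $I(0) = \int_{-\infty}^{\infty} 2 e^{- \frac{u^{2}}{2}}\,du = 2 \sqrt{2} \sqrt{\pi}$ gives
$$I(b) = 2 \sqrt{2} \sqrt{\pi} e^{- \frac{b^{2}}{2}}.$$

Setting $b = \frac{1}{3}$:
$$I = \frac{2 \sqrt{2} \sqrt{\pi}}{e^{\frac{1}{18}}}.$$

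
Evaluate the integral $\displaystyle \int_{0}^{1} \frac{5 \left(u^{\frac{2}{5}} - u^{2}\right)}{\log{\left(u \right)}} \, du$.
$\log{\left(\frac{16807}{759375} \right)}$

Consider the one-parameter family: let $I(a) = \int_{0}^{1} \frac{5 \left(- u^{2} + u^{a}\right)}{\log{\left(u \right)}} \, du$.

Since $\dfrac{\partial}{\partial a}\,u^{a} = u^{a} \ln u$, the $\ln u$ in the denominator cancels and
$$\frac{dI}{da} = \int_{0}^{1} 5 u^{a} \, du = 5 \left[\frac{u^{a+1}}{a+1}\right]_0^1 = \frac{5}{a + 1}.$$

Integrating with respect to $a$ gives $I(a) = \log{\left(\frac{\left(a + 1\right)^{5}}{243} \right)} + C$.

At $a = 2$ the integrand is identically $0$, so $I(2) = 0$. The closed form gives $0$, hence $C = 0$.

Setting $a = \frac{2}{5}$:
$$I = \log{\left(\frac{16807}{759375} \right)}.$$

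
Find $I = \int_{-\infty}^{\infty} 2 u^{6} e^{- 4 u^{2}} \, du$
$\frac{15 \sqrt{\pi}}{512}$

Start from the elementary integral
$$J(a) = \int_{-\infty}^{\infty} 2 e^{- a u^{2}} \, du = \frac{2 \sqrt{\pi}}{\sqrt{a}}.$$

Differentiating under the integral sign brings down a factor of $(-u^2)$:
$$\frac{dJ}{da} = \int_{-\infty}^{\infty} - 2 u^{2} e^{- a u^{2}} \, du = - \frac{\sqrt{\pi}}{a^{\frac{3}{2}}}.$$

Repeating $3$ times in total — each differentiation brings down another $(-u^2)$ — gives
$$\frac{d^{3}J}{da^{3}} = \int_{-\infty}^{\infty} - 2 u^{6} e^{- a u^{2}} \, du = - \frac{15 \sqrt{\pi}}{4 a^{\frac{7}{2}}},$$
and the integrand here is $(-1)^{3}$ times the target integrand, so $I = (-1)^{3}\,\frac{d^{3}J}{da^{3}} = \frac{15 \sqrt{\pi}}{4 a^{\frac{7}{2}}}$.

Setting $a = 4$:
$$I = \frac{15 \sqrt{\pi}}{512}.$$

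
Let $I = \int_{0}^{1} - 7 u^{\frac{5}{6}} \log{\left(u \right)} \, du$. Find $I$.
$\frac{252}{121}$

Consider the simpler parametrised integral
$$J(a) = \int_{0}^{1} - 7 u^{a} \, du = - \frac{7}{a + 1}.$$

Differentiating under the integral sign brings down a factor of $\ln u$:
$$\frac{dJ}{da} = \int_{0}^{1} - 7 u^{a} \log{\left(u \right)} \, du = \frac{7}{\left(a + 1\right)^{2}}.$$

The integral on the left is $I$, so $I = \frac{7}{\left(a + 1\right)^{2}}$.

Setting $a = \frac{5}{6}$:
$$I = \frac{252}{121}.$$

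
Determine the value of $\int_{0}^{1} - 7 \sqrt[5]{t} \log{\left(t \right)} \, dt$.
$\frac{175}{36}$

Begin with the known integral
$$J(a) = \int_{0}^{1} - 7 t^{a} \, dt = - \frac{7}{a + 1}.$$

Differentiating under the integral sign brings down a factor of $\ln t$:
$$\frac{dJ}{da} = \int_{0}^{1} - 7 t^{a} \log{\left(t \right)} \, dt = \frac{7}{\left(a + 1\right)^{2}}.$$

The integral on the left is $I$, so $I = \frac{7}{\left(a + 1\right)^{2}}$.

Setting $a = \frac{1}{5}$:
$$I = \frac{175}{36}.$$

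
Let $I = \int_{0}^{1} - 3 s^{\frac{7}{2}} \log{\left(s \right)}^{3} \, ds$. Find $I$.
$\frac{32}{729}$

Begin with the known integral
$$J(a) = \int_{0}^{1} - 3 s^{a} \, ds = - \frac{3}{a + 1}.$$

Differentiating under the integral sign brings down a factor of $\ln s$:
$$\frac{dJ}{da} = \int_{0}^{1} - 3 s^{a} \log{\left(s \right)} \, ds = \frac{3}{\left(a + 1\right)^{2}}.$$

Repeating $3$ times in total — each differentiation brings down another $\ln s$ — gives
$$\frac{d^{3}J}{da^{3}} = \int_{0}^{1} - 3 s^{a} \log{\left(s \right)}^{3} \, ds = \frac{18}{\left(a + 1\right)^{4}},$$
and the integrand here is exactly the target integrand, so $I = \frac{18}{\left(a + 1\right)^{4}}$.

Setting $a = \frac{7}{2}$:
$$I = \frac{32}{729}.$$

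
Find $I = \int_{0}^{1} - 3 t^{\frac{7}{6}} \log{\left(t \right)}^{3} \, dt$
$\frac{23328}{28561}$

Begin with the known integral
$$J(a) = \int_{0}^{1} - 3 t^{a} \, dt = - \frac{3}{a + 1}.$$

Differentiating under the integral sign brings down a factor of $\ln t$:
$$\frac{dJ}{da} = \int_{0}^{1} - 3 t^{a} \log{\left(t \right)} \, dt = \frac{3}{\left(a + 1\right)^{2}}.$$

Repeating $3$ times in total — each differentiation brings down another $\ln t$ — gives
$$\frac{d^{3}J}{da^{3}} = \int_{0}^{1} - 3 t^{a} \log{\left(t \right)}^{3} \, dt = \frac{18}{\left(a + 1\right)^{4}},$$
and the integrand here is exactly the target integrand, so $I = \frac{18}{\left(a + 1\right)^{4}}$.

Setting $a = \frac{7}{6}$:
$$I = \frac{23328}{28561}.$$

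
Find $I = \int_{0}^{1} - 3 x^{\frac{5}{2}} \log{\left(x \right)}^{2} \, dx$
$- \frac{48}{343}$

Begin with the known integral
$$J(a) = \int_{0}^{1} - 3 x^{a} \, dx = - \frac{3}{a + 1}.$$

Differentiating under the integral sign brings down a factor of $\ln x$:
$$\frac{dJ}{da} = \int_{0}^{1} - 3 x^{a} \log{\left(x \right)} \, dx = \frac{3}{\left(a + 1\right)^{2}}.$$

Repeating twice in total — each differentiation brings down another $\ln x$ — gives
$$\frac{d^{2}J}{da^{2}} = \int_{0}^{1} - 3 x^{a} \log{\left(x \right)}^{2} \, dx = - \frac{6}{\left(a + 1\right)^{3}},$$
and the integrand here is exactly the target integrand, so $I = - \frac{6}{\left(a + 1\right)^{3}}$.

Setting $a = \frac{5}{2}$:
$$I = - \frac{48}{343}.$$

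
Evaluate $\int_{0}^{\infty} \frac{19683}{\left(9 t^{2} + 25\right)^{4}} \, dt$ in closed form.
$\frac{6561 \pi}{500000}$

Start from the standard arctangent integral
$$J(a) = \int_{0}^{\infty} \frac{3}{a^{2} + t^{2}} \, dt = \frac{3 \pi}{2 a}.$$

Differentiating under the integral sign with respect to $a$,
$$\frac{dJ}{da} = \int_{0}^{\infty} - \frac{6 a}{\left(a^{2} + t^{2}\right)^{2}} \, dt = - \frac{3 \pi}{2 a^{2}},$$
so $\int_{0}^{\infty} \frac{3}{\left(a^{2} + t^{2}\right)^{2}} \, dt = \frac{3 \pi}{4 a^{3}}$.

Repeating — each differentiation of $1/(t^2+a^2)^j$ produces $-2ja/(t^2+a^2)^{j+1}$ — and dividing through by $-2ja$ at each step yields, after $3$ differentiations in total,
$$\int_{0}^{\infty} \frac{3}{\left(a^{2} + t^{2}\right)^{4}} \, dt = \frac{15 \pi}{32 a^{7}}.$$

Setting $a = \frac{5}{3}$:
$$I = \frac{6561 \pi}{500000}.$$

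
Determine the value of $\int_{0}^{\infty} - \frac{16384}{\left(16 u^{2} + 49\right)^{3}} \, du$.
$- \frac{768 \pi}{16807}$

Begin with the known result
$$J(a) = \int_{0}^{\infty} - \frac{4}{a^{2} + u^{2}} \, du = - \frac{2 \pi}{a}.$$

Differentiating under the integral sign with respect to $a$,
$$\frac{dJ}{da} = \int_{0}^{\infty} \frac{8 a}{\left(a^{2} + u^{2}\right)^{2}} \, du = \frac{2 \pi}{a^{2}},$$
so $\int_{0}^{\infty} - \frac{4}{\left(a^{2} + u^{2}\right)^{2}} \, du = - \frac{\pi}{a^{3}}$.

Repeating — each differentiation of $1/(u^2+a^2)^j$ produces $-2ja/(u^2+a^2)^{j+1}$ — and dividing through by $-2ja$ at each step yields, after $2$ differentiations in total,
$$\int_{0}^{\infty} - \frac{4}{\left(a^{2} + u^{2}\right)^{3}} \, du = - \frac{3 \pi}{4 a^{5}}.$$

Setting $a = \frac{7}{4}$:
$$I = - \frac{768 \pi}{16807}.$$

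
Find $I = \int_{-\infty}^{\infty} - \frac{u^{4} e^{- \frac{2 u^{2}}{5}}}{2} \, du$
$- \frac{75 \sqrt{10} \sqrt{\pi}}{64}$

Start from the elementary integral
$$J(a) = \int_{-\infty}^{\infty} - \frac{e^{- a u^{2}}}{2} \, du = - \frac{\sqrt{\pi}}{2 \sqrt{a}}.$$

Differentiating under the integral sign brings down a factor of $(-u^2)$:
$$\frac{dJ}{da} = \int_{-\infty}^{\infty} \frac{u^{2} e^{- a u^{2}}}{2} \, du = \frac{\sqrt{\pi}}{4 a^{\frac{3}{2}}}.$$

Repeating twice in total — each differentiation brings down another $(-u^2)$ — gives
$$\frac{d^{2}J}{da^{2}} = \int_{-\infty}^{\infty} - \frac{u^{4} e^{- a u^{2}}}{2} \, du = - \frac{3 \sqrt{\pi}}{8 a^{\frac{5}{2}}},$$
and the integrand here is exactly the target integrand, so $I = - \frac{3 \sqrt{\pi}}{8 a^{\frac{5}{2}}}$.

Setting $a = \frac{2}{5}$:
$$I = - \frac{75 \sqrt{10} \sqrt{\pi}}{64}.$$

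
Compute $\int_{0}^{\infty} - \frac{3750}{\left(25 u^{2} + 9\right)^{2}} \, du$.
$- \frac{125 \pi}{18}$

Begin with the known result
$$J(a) = \int_{0}^{\infty} - \frac{6}{a^{2} + u^{2}} \, du = - \frac{3 \pi}{a}.$$

Differentiating under the integral sign with respect to $a$,
$$\frac{dJ}{da} = \int_{0}^{\infty} \frac{12 a}{\left(a^{2} + u^{2}\right)^{2}} \, du = \frac{3 \pi}{a^{2}},$$
so $\int_{0}^{\infty} - \frac{6}{\left(a^{2} + u^{2}\right)^{2}} \, du = - \frac{3 \pi}{2 a^{3}}$.

Setting $a = \frac{3}{5}$:
$$I = - \frac{125 \pi}{18}.$$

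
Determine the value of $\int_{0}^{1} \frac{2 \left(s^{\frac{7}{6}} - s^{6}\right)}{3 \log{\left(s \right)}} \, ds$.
$\log{\left(\frac{13^{\frac{2}{3}} \sqrt[3]{42}}{42} \right)}$

Introduce a parameter $a$ in the exponent: let $I(a) = \int_{0}^{1} \frac{2 \left(s^{\frac{7}{6}} - s^{a}\right)}{3 \log{\left(s \right)}} \, ds$.

Since $\dfrac{\partial}{\partial a}\,s^{a} = s^{a} \ln s$, the $\ln s$ in the denominator cancels and
$$\frac{dI}{da} = \int_{0}^{1} - \frac{2}{3} s^{a} \, ds = - \frac{2}{3} \left[\frac{s^{a+1}}{a+1}\right]_0^1 = - \frac{2}{3 a + 3}.$$

Integrating with respect to $a$ gives $I(a) = - \frac{2 \log{\left(a + 1 \right)}}{3} - \frac{2 \log{\left(6 \right)}}{3} + \frac{2 \log{\left(13 \right)}}{3} + C$.

At $a = \frac{7}{6}$ the integrand is identically $0$, so $I(\frac{7}{6}) = 0$. The closed form gives $0$, hence $C = 0$.

Setting $a = 6$:
$$I = \log{\left(\frac{13^{\frac{2}{3}} \sqrt[3]{42}}{42} \right)}.$$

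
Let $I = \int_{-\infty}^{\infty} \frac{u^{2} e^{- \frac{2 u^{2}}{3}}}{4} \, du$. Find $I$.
$\frac{3 \sqrt{6} \sqrt{\pi}}{32}$

Start from the elementary integral
$$J(a) = \int_{-\infty}^{\infty} \frac{e^{- a u^{2}}}{4} \, du = \frac{\sqrt{\pi}}{4 \sqrt{a}}.$$

Differentiating under the integral sign brings down a factor of $(-u^2)$:
$$\frac{dJ}{da} = \int_{-\infty}^{\infty} - \frac{u^{2} e^{- a u^{2}}}{4} \, du = - \frac{\sqrt{\pi}}{8 a^{\frac{3}{2}}}.$$

The integral on the left is $-I$, so $I = \frac{\sqrt{\pi}}{8 a^{\frac{3}{2}}}$.

Setting $a = \frac{2}{3}$:
$$I = \frac{3 \sqrt{6} \sqrt{\pi}}{32}.$$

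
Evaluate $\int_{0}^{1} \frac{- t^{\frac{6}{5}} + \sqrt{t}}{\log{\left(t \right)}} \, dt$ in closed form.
$\log{\left(\frac{15}{22} \right)}$

Consider the one-parameter family: let $I(a) = \int_{0}^{1} \frac{- t^{\frac{6}{5}} + t^{a}}{\log{\left(t \right)}} \, dt$.

Since $\dfrac{\partial}{\partial a}\,t^{a} = t^{a} \ln t$, the $\ln t$ in the denominator cancels and
$$\frac{dI}{da} = \int_{0}^{1} t^{a} \, dt = \left[\frac{t^{a+1}}{a+1}\right]_0^1 = \frac{1}{a + 1}.$$

Integrating with respect to $a$ gives $I(a) = \log{\left(\frac{5 a}{11} + \frac{5}{11} \right)} + C$.

At $a = \frac{6}{5}$ the integrand is identically $0$, so $I(\frac{6}{5}) = 0$. The closed form gives $0$, hence $C = 0$.

Setting $a = \frac{1}{2}$:
$$I = \log{\left(\frac{15}{22} \right)}.$$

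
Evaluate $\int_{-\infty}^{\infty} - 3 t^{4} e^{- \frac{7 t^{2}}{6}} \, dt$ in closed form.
$- \frac{81 \sqrt{42} \sqrt{\pi}}{343}$

Consider the simpler parametrised integral
$$J(a) = \int_{-\infty}^{\infty} - 3 e^{- a t^{2}} \, dt = - \frac{3 \sqrt{\pi}}{\sqrt{a}}.$$

Differentiating under the integral sign brings down a factor of $(-t^2)$:
$$\frac{dJ}{da} = \int_{-\infty}^{\infty} 3 t^{2} e^{- a t^{2}} \, dt = \frac{3 \sqrt{\pi}}{2 a^{\frac{3}{2}}}.$$

Repeating twice in total — each differentiation brings down another $(-t^2)$ — gives
$$\frac{d^{2}J}{da^{2}} = \int_{-\infty}^{\infty} - 3 t^{4} e^{- a t^{2}} \, dt = - \frac{9 \sqrt{\pi}}{4 a^{\frac{5}{2}}},$$
and the integrand here is exactly the target integrand, so $I = - \frac{9 \sqrt{\pi}}{4 a^{\frac{5}{2}}}$.

Setting $a = \frac{7}{6}$:
$$I = - \frac{81 \sqrt{42} \sqrt{\pi}}{343}.$$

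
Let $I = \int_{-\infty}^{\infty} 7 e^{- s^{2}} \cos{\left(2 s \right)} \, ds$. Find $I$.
$\frac{7 \sqrt{\pi}}{e}$

Treat the cosine frequency as a parameter and define $I(b) = \int_{-\infty}^{\infty} 7 e^{- s^{2}} \cos{\left(b s \right)} \, ds$.

Differentiating under the integral sign,
$$I'(b) = \int_{-\infty}^{\infty} - 7 s e^{- s^{2}} \sin{\left(b s \right)} \, ds.$$

Integrate $\int_{-\infty}^{\infty} s \sin(b s)\, e^{- s^{2}}\, ds$ by parts with $u = \sin(b s)$ and $dv = s\, e^{- s^{2}}\, ds$, giving $v = - \frac{e^{- s^{2}}}{2}$. The boundary term vanishes and
$$\int_{-\infty}^{\infty} s \sin(b s)\, e^{- s^{2}}\, ds = \frac{b}{2} \int_{-\infty}^{\infty} \cos(b s)\, e^{- s^{2}}\, ds,$$
so $I'(b) = - \frac{b}{2}\, I(b)$.

This is a separable first-order ODE; solving with the initial condition $I(0) = \int_{-\infty}^{\infty} 7 e^{- s^{2}}\,ds = 7 \sqrt{\pi}$ gives
$$I(b) = 7 \sqrt{\pi} e^{- \frac{b^{2}}{4}}.$$

Setting $b = 2$:
$$I = \frac{7 \sqrt{\pi}}{e}.$$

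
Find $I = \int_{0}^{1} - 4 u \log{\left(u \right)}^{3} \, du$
$\frac{3}{2}$

Consider the simpler parametrised integral
$$J(a) = \int_{0}^{1} - 4 u^{a} \, du = - \frac{4}{a + 1}.$$

Differentiating under the integral sign brings down a factor of $\ln u$:
$$\frac{dJ}{da} = \int_{0}^{1} - 4 u^{a} \log{\left(u \right)} \, du = \frac{4}{\left(a + 1\right)^{2}}.$$

Repeating $3$ times in total — each differentiation brings down another $\ln u$ — gives
$$\frac{d^{3}J}{da^{3}} = \int_{0}^{1} - 4 u^{a} \log{\left(u \right)}^{3} \, du = \frac{24}{\left(a + 1\right)^{4}},$$
and the integrand here is exactly the target integrand, so $I = \frac{24}{\left(a + 1\right)^{4}}$.

Setting $a = 1$:
$$I = \frac{3}{2}.$$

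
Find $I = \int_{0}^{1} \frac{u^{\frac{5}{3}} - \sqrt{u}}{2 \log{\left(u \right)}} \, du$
$- \log{\left(\frac{3}{4} \right)}$

Introduce a parameter $a$ in the exponent: let $I(a) = \int_{0}^{1} \frac{u^{\frac{5}{3}} - u^{a}}{2 \log{\left(u \right)}} \, du$.

Since $\dfrac{\partial}{\partial a}\,u^{a} = u^{a} \ln u$, the $\ln u$ in the denominator cancels and
$$\frac{dI}{da} = \int_{0}^{1} - \frac{1}{2} u^{a} \, du = - \frac{1}{2} \left[\frac{u^{a+1}}{a+1}\right]_0^1 = - \frac{1}{2 a + 2}.$$

Integrating with respect to $a$ gives $I(a) = - \log{\left(\frac{\sqrt{6} \sqrt{a + 1}}{4} \right)} + C$.

At $a = \frac{5}{3}$ the integrand is identically $0$, so $I(\frac{5}{3}) = 0$. The closed form gives $0$, hence $C = 0$.

Setting $a = \frac{1}{2}$:
$$I = - \log{\left(\frac{3}{4} \right)}.$$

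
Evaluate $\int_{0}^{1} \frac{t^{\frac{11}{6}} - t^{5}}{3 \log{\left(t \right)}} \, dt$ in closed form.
$\log{\left(\frac{\sqrt[3]{102}}{6} \right)}$

Introduce a parameter $a$ in the exponent: let $I(a) = \int_{0}^{1} \frac{t^{\frac{11}{6}} - t^{a}}{3 \log{\left(t \right)}} \, dt$.

Since $\dfrac{\partial}{\partial a}\,t^{a} = t^{a} \ln t$, the $\ln t$ in the denominator cancels and
$$\frac{dI}{da} = \int_{0}^{1} - \frac{1}{3} t^{a} \, dt = - \frac{1}{3} \left[\frac{t^{a+1}}{a+1}\right]_0^1 = - \frac{1}{3 a + 3}.$$

Integrating with respect to $a$ gives $I(a) = - \frac{\log{\left(a + 1 \right)}}{3} - \frac{\log{\left(6 \right)}}{3} + \frac{\log{\left(17 \right)}}{3} + C$.

At $a = \frac{11}{6}$ the integrand is identically $0$, so $I(\frac{11}{6}) = 0$. The closed form gives $0$, hence $C = 0$.

Setting $a = 5$:
$$I = \log{\left(\frac{\sqrt[3]{102}}{6} \right)}.$$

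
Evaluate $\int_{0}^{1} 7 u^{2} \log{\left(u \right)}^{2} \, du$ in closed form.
$\frac{14}{27}$

Consider the simpler parametrised integral
$$J(a) = \int_{0}^{1} 7 u^{a} \, du = \frac{7}{a + 1}.$$

Differentiating under the integral sign brings down a factor of $\ln u$:
$$\frac{dJ}{da} = \int_{0}^{1} 7 u^{a} \log{\left(u \right)} \, du = - \frac{7}{\left(a + 1\right)^{2}}.$$

Repeating twice in total — each differentiation brings down another $\ln u$ — gives
$$\frac{d^{2}J}{da^{2}} = \int_{0}^{1} 7 u^{a} \log{\left(u \right)}^{2} \, du = \frac{14}{\left(a + 1\right)^{3}},$$
and the integrand here is exactly the target integrand, so $I = \frac{14}{\left(a + 1\right)^{3}}$.

Setting $a = 2$:
$$I = \frac{14}{27}.$$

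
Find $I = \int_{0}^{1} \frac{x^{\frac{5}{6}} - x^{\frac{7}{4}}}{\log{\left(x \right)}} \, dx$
$\log{\left(\frac{2}{3} \right)}$

Replace the exponent $\frac{5}{6}$ by a parameter $a$: let $I(a) = \int_{0}^{1} \frac{- x^{\frac{7}{4}} + x^{a}}{\log{\left(x \right)}} \, dx$.

Since $\dfrac{\partial}{\partial a}\,x^{a} = x^{a} \ln x$, the $\ln x$ in the denominator cancels and
$$\frac{dI}{da} = \int_{0}^{1} x^{a} \, dx = \left[\frac{x^{a+1}}{a+1}\right]_0^1 = \frac{1}{a + 1}.$$

Integrating with respect to $a$ gives $I(a) = \log{\left(\frac{4 a}{11} + \frac{4}{11} \right)} + C$.

At $a = \frac{7}{4}$ the integrand is identically $0$, so $I(\frac{7}{4}) = 0$. The closed form gives $0$, hence $C = 0$.

Setting $a = \frac{5}{6}$:
$$I = \log{\left(\frac{2}{3} \right)}.$$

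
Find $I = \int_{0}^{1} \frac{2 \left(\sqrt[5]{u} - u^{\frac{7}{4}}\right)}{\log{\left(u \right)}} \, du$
$- \log{\left(\frac{3025}{576} \right)}$

Introduce a parameter $a$ in the exponent: let $I(a) = \int_{0}^{1} \frac{2 \left(\sqrt[5]{u} - u^{a}\right)}{\log{\left(u \right)}} \, du$.

Since $\dfrac{\partial}{\partial a}\,u^{a} = u^{a} \ln u$, the $\ln u$ in the denominator cancels and
$$\frac{dI}{da} = \int_{0}^{1} -2 u^{a} \, du = -2 \left[\frac{u^{a+1}}{a+1}\right]_0^1 = - \frac{2}{a + 1}.$$

Integrating with respect to $a$ gives $I(a) = - \log{\left(\frac{25 \left(a + 1\right)^{2}}{36} \right)} + C$.

At $a = \frac{1}{5}$ the integrand is identically $0$, so $I(\frac{1}{5}) = 0$. The closed form gives $0$, hence $C = 0$.

Setting $a = \frac{7}{4}$:
$$I = - \log{\left(\frac{3025}{576} \right)}.$$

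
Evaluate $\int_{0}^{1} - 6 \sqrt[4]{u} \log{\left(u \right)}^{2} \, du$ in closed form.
$- \frac{768}{125}$

Start from the elementary integral
$$J(a) = \int_{0}^{1} - 6 u^{a} \, du = - \frac{6}{a + 1}.$$

Differentiating under the integral sign brings down a factor of $\ln u$:
$$\frac{dJ}{da} = \int_{0}^{1} - 6 u^{a} \log{\left(u \right)} \, du = \frac{6}{\left(a + 1\right)^{2}}.$$

Repeating twice in total — each differentiation brings down another $\ln u$ — gives
$$\frac{d^{2}J}{da^{2}} = \int_{0}^{1} - 6 u^{a} \log{\left(u \right)}^{2} \, du = - \frac{12}{\left(a + 1\right)^{3}},$$
and the integrand here is exactly the target integrand, so $I = - \frac{12}{\left(a + 1\right)^{3}}$.

Setting $a = \frac{1}{4}$:
$$I = - \frac{768}{125}.$$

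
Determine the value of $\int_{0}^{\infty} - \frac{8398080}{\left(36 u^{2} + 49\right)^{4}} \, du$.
$- \frac{218700 \pi}{823543}$

Start from the standard arctangent integral
$$J(a) = \int_{0}^{\infty} - \frac{5}{a^{2} + u^{2}} \, du = - \frac{5 \pi}{2 a}.$$

Differentiating under the integral sign with respect to $a$,
$$\frac{dJ}{da} = \int_{0}^{\infty} \frac{10 a}{\left(a^{2} + u^{2}\right)^{2}} \, du = \frac{5 \pi}{2 a^{2}},$$
so $\int_{0}^{\infty} - \frac{5}{\left(a^{2} + u^{2}\right)^{2}} \, du = - \frac{5 \pi}{4 a^{3}}$.

Repeating — each differentiation of $1/(u^2+a^2)^j$ produces $-2ja/(u^2+a^2)^{j+1}$ — and dividing through by $-2ja$ at each step yields, after $3$ differentiations in total,
$$\int_{0}^{\infty} - \frac{5}{\left(a^{2} + u^{2}\right)^{4}} \, du = - \frac{25 \pi}{32 a^{7}}.$$

Setting $a = \frac{7}{6}$:
$$I = - \frac{218700 \pi}{823543}.$$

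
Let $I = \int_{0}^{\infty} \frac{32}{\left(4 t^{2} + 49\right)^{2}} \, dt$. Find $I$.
$\frac{4 \pi}{343}$

Recall the elementary integral
$$J(a) = \int_{0}^{\infty} \frac{2}{a^{2} + t^{2}} \, dt = \frac{\pi}{a}.$$

Differentiating under the integral sign with respect to $a$,
$$\frac{dJ}{da} = \int_{0}^{\infty} - \frac{4 a}{\left(a^{2} + t^{2}\right)^{2}} \, dt = - \frac{\pi}{a^{2}},$$
so $\int_{0}^{\infty} \frac{2}{\left(a^{2} + t^{2}\right)^{2}} \, dt = \frac{\pi}{2 a^{3}}$.

Setting $a = \frac{7}{2}$:
$$I = \frac{4 \pi}{343}.$$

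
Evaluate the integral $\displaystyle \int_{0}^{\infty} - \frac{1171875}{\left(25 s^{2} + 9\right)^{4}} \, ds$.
$- \frac{390625 \pi}{23328}$

Recall the elementary integral
$$J(a) = \int_{0}^{\infty} - \frac{3}{a^{2} + s^{2}} \, ds = - \frac{3 \pi}{2 a}.$$

Differentiating under the integral sign with respect to $a$,
$$\frac{dJ}{da} = \int_{0}^{\infty} \frac{6 a}{\left(a^{2} + s^{2}\right)^{2}} \, ds = \frac{3 \pi}{2 a^{2}},$$
so $\int_{0}^{\infty} - \frac{3}{\left(a^{2} + s^{2}\right)^{2}} \, ds = - \frac{3 \pi}{4 a^{3}}$.

Repeating — each differentiation of $1/(s^2+a^2)^j$ produces $-2ja/(s^2+a^2)^{j+1}$ — and dividing through by $-2ja$ at each step yields, after $3$ differentiations in total,
$$\int_{0}^{\infty} - \frac{3}{\left(a^{2} + s^{2}\right)^{4}} \, ds = - \frac{15 \pi}{32 a^{7}}.$$

Setting $a = \frac{3}{5}$:
$$I = - \frac{390625 \pi}{23328}.$$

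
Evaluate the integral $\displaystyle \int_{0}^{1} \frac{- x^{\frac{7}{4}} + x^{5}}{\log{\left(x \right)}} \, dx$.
$\log{\left(\frac{24}{11} \right)}$

Replace the exponent $\frac{7}{4}$ by a parameter $a$: let $I(a) = \int_{0}^{1} \frac{x^{5} - x^{a}}{\log{\left(x \right)}} \, dx$.

Since $\dfrac{\partial}{\partial a}\,x^{a} = x^{a} \ln x$, the $\ln x$ in the denominator cancels and
$$\frac{dI}{da} = \int_{0}^{1} -1 x^{a} \, dx = -1 \left[\frac{x^{a+1}}{a+1}\right]_0^1 = - \frac{1}{a + 1}.$$

Integrating with respect to $a$ gives $I(a) = \log{\left(\frac{6}{a + 1} \right)} + C$.

At $a = 5$ the integrand is identically $0$, so $I(5) = 0$. The closed form gives $0$, hence $C = 0$.

Setting $a = \frac{7}{4}$:
$$I = \log{\left(\frac{24}{11} \right)}.$$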